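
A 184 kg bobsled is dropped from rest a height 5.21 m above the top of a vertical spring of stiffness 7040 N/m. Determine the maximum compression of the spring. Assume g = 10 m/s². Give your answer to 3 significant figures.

x = 1.93 m

Take the reference level at the top of the uncompressed spring. At max compression the bobsled has fallen H + x and is momentarily at rest:
mg(H + x) = ½kx²
½(7040)x² − (184)(10)x − (184)(10)(5.21) = 0
3520x² − 1840x − 9586 = 0
x = [1840 + √(3.386e+06 + 1.3498e+08)]/(2 × 3520) = 1.932 m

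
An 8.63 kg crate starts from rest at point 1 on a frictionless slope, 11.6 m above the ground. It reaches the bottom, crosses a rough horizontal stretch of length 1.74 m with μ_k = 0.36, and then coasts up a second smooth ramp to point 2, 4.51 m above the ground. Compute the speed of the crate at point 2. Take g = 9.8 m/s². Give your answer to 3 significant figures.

Energy at 1: mgh₁ = (8.63)(9.8)(11.6) = 981.06 J
Friction loss: W_f = μ_k mg d = 52.98 J
At 2: ½mv² + mgh₂ = mgh₁ − W_f
½mv² = 981.06 − 52.98 − 381.43 = 546.65 J
v = √(2 × 546.65/8.63) = 11.26 m/s

v = 11.3 m/s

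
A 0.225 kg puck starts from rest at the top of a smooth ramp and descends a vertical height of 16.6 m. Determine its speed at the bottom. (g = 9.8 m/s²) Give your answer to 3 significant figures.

v = 18.0 m/s

Mechanical energy is conserved (no friction): mgh = ½mv²
The mass cancels from both sides.
v = √(2gh) = √(2 × 9.8 × 16.6) = √325.36 = 18.04 m/s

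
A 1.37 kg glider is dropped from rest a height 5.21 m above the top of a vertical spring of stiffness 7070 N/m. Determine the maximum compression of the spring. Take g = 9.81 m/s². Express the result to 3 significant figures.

x = 0.143 m

Take the reference level at the top of the uncompressed spring. At max compression the glider has fallen H + x and is momentarily at rest:
mg(H + x) = ½kx²
½(7070)x² − (1.37)(9.81)x − (1.37)(9.81)(5.21) = 0
3535x² − 13.44x − 70.02 = 0
x = [13.44 + √(180.6 + 990095)]/(2 × 3535) = 0.1427 m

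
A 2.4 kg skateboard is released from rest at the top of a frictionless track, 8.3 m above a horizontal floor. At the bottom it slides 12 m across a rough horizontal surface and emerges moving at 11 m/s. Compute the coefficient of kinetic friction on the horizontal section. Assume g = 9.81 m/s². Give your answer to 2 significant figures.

Applying the work–energy principle:
mgh = ½mv² + μ_k m g d
mgh = 195.42 J; ½mv² = 145.20 J
W_f = 195.42 − 145.20 = 50.22 J
μ_k = W_f/(mg·d) = 50.22/(23.54 × 12) = 0.1777

μ_k = 0.18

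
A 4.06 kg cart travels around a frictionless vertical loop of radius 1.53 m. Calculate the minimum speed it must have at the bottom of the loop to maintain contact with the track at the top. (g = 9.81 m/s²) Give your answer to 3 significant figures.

v = 8.66 m/s

At the top: mg = mv_top²/r ⇒ v_top² = gr = 15.01 m²/s²
Energy from bottom to top (height 2r): ½mv_bot² = ½mv_top² + mg(2r)
v_bot² = gr + 4gr = 5gr = 75.05
v_bot = √(5gr) = 8.663 m/s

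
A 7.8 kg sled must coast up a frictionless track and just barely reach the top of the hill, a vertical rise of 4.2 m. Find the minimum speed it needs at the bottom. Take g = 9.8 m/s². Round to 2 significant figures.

v = 9.1 m/s

At the top it is momentarily at rest, so all KE converts to PE: ½mv² = mgh
v = √(2gh) = √(2 × 9.8 × 4.2) = 9.073 m/s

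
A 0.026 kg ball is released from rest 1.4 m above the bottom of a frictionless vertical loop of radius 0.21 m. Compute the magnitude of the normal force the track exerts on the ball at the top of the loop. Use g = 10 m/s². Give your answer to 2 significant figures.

N = 2.2 N

Energy from release to top (height 2r): mgh = ½mv_top² + mg(2r)
v_top² = 2g(h − 2r) = 2(10)(1.4 − 0.4200) = 19.600 m²/s²
At the top, both N and weight point toward the centre: N + mg = mv_top²/r
N = m(v_top²/r − g) = 0.026(19.600/0.21 − 10) = 2.167 N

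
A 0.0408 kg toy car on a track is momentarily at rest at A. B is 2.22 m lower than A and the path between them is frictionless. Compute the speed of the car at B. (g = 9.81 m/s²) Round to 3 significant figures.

By conservation of mechanical energy, mgh = ½mv²
The mass cancels from both sides.
v = √(2gh) = √(2 × 9.81 × 2.22) = √43.556 = 6.600 m/s

v = 6.60 m/s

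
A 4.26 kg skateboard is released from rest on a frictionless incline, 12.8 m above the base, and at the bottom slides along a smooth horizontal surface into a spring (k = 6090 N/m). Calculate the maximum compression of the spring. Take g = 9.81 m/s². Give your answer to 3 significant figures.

At max compression the skateboard is momentarily at rest: mgh = ½kx²
x = √(2mgh/k) = √(2 × 4.26 × 9.81 × 12.8 / 6090) = 0.4191 m

x = 0.419 m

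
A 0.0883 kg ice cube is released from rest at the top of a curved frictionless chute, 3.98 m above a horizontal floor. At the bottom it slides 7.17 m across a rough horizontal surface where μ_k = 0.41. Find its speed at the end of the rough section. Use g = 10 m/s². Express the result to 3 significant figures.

v = 4.56 m/s

Energy at the top = energy at the end + work done against friction:
mgh = ½mv² + μ_k m g d
W_f = μ_k mg d = (0.41)(0.0883)(10)(7.17) = 2.596 J
½mv² = mgh − W_f = 3.5143 − 2.596 = 0.91858 J
v = √(2 × 0.91858/0.0883) = 4.561 m/s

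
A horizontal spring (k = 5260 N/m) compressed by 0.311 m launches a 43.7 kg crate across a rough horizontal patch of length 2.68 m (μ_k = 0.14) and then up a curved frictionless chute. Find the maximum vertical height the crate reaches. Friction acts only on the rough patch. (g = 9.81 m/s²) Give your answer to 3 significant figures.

Spring energy: E₀ = ½kx² = ½(5260)(0.311)² = 254.38 J
Friction: W_f = μ_k mg d = (0.14)(43.7)(9.81)(2.68) = 160.8 J
Energy at base of ramp: E = 254.38 − 160.8 = 93.529 J
At max height all remaining energy is PE: mgh = E ⇒ h = E/(mg) = 93.529/(43.7 × 9.81) = 0.2182 m

h = 0.218 m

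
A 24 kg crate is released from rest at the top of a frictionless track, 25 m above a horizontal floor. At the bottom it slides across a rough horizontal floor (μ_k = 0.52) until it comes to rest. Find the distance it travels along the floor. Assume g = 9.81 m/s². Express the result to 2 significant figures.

Energy at the top = energy at the end + work done against friction:
At rest all PE has been dissipated by friction: mgh = μ_k m g d
d = h/μ_k = 25/0.52 = 48.08 m

d = 48 m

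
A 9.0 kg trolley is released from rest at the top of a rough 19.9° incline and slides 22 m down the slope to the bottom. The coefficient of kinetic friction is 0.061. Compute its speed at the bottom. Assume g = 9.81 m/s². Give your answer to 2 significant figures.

v = 11 m/s

Taking the bottom as reference, mgh = ½mv² + μ_k N L with h = L sinθ, N = mg cosθ:
mgh = mgL sinθ = (9.0)(9.81)(22)sin19.9° = 661.15 J
W_f = μ_k mg cosθ · L = (0.061)(9.0)(9.81)cos19.9°·22 = 111.4 J
½mv² = 661.15 − 111.4 = 549.74 J
v = √(2 × 549.74/9.0) = 11.05 m/s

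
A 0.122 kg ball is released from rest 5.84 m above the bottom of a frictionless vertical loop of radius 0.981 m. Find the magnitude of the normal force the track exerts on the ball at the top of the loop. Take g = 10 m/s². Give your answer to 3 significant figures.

Energy from release to top (height 2r): mgh = ½mv_top² + mg(2r)
v_top² = 2g(h − 2r) = 2(10)(5.84 − 1.962) = 77.560 m²/s²
At the top, both N and weight point toward the centre: N + mg = mv_top²/r
N = m(v_top²/r − g) = 0.122(77.560/0.981 − 10) = 8.426 N

N = 8.43 N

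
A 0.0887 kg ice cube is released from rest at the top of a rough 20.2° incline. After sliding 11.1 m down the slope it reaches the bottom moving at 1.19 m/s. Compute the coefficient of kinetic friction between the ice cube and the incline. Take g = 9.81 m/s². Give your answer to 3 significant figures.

Energy balance down the incline: mg L sinθ − ½mv² = μ_k (mg cosθ) L
mgL sinθ = 3.3351 J; ½mv² = 0.062804 J
W_f = 3.3351 − 0.062804 = 3.272 J
μ_k = W_f/(mg cosθ · L) = 3.272/(0.8166 × 11.1) = 0.3610

μ_k = 0.361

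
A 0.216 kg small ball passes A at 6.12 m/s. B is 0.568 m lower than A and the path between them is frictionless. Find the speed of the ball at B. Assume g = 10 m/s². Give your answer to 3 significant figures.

Energy conservation between the two points: ½mv₀² + mgh = ½mv²
The mass cancels from both sides.
v² = v₀² + 2gh = (6.12)² + 2(10)(0.568) = 48.814
v = √48.814 = 6.987 m/s

v = 6.99 m/s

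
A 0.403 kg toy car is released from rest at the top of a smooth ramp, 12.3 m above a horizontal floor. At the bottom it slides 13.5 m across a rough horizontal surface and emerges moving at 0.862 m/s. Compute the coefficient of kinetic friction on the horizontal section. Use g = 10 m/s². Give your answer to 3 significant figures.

μ_k = 0.908

Energy bookkeeping (friction removes W_f = μ_k N d):
mgh = ½mv² + μ_k m g d
mgh = 49.569 J; ½mv² = 0.14972 J
W_f = 49.569 − 0.14972 = 49.42 J
μ_k = W_f/(mg·d) = 49.42/(4.030 × 13.5) = 0.9084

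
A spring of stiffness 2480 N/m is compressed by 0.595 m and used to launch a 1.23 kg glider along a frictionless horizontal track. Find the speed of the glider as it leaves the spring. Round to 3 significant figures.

v = 26.7 m/s

Spring PE converts entirely to kinetic energy: ½kx² = ½mv²
v = x√(k/m) = 0.595 × √(2480/1.23) = 26.72 m/s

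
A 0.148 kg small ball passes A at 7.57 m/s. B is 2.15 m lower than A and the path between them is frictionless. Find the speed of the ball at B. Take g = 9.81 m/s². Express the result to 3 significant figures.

Equating total energy at the two states: ½mv₀² + mgh = ½mv²
The mass cancels from both sides.
v² = v₀² + 2gh = (7.57)² + 2(9.81)(2.15) = 99.488
v = √99.488 = 9.974 m/s

v = 9.97 m/s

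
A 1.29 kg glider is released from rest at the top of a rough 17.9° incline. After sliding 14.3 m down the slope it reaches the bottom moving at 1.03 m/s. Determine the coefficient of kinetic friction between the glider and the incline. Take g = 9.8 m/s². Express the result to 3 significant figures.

μ_k = 0.319

mgh = ½mv² + μ_k (mg cosθ) L, with h = L sinθ
mgL sinθ = 55.564 J; ½mv² = 0.68428 J
W_f = 55.564 − 0.68428 = 54.88 J
μ_k = W_f/(mg cosθ · L) = 54.88/(12.03 × 14.3) = 0.3190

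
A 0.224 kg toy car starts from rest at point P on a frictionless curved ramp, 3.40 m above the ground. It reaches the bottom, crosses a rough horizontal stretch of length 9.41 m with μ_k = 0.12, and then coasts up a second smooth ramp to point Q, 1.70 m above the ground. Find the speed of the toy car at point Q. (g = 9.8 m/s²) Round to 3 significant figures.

v = 3.34 m/s

Energy at P: mgh₁ = (0.224)(9.8)(3.40) = 7.4637 J
Friction loss: W_f = μ_k mg d = 2.479 J
At Q: ½mv² + mgh₂ = mgh₁ − W_f
½mv² = 7.4637 − 2.479 − 3.7318 = 1.2530 J
v = √(2 × 1.2530/0.224) = 3.345 m/s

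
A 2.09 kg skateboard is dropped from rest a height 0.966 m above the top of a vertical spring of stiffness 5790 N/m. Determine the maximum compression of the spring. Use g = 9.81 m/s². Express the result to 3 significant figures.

x = 0.0863 m

Measuring PE from the top of the relaxed spring, at max compression the skateboard has dropped H + x with zero KE, so:
mg(H + x) = ½kx²
½(5790)x² − (2.09)(9.81)x − (2.09)(9.81)(0.966) = 0
2895x² − 20.50x − 19.81 = 0
x = [20.50 + √(420.4 + 229351)]/(2 × 2895) = 0.08633 m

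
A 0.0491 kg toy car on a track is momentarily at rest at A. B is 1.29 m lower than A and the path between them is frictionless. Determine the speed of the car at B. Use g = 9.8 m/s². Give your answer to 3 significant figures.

Equating total energy at the two states: mgh = ½mv²
v = √(2gh) = √(2 × 9.8 × 1.29) = √25.284 = 5.028 m/s

v = 5.03 m/s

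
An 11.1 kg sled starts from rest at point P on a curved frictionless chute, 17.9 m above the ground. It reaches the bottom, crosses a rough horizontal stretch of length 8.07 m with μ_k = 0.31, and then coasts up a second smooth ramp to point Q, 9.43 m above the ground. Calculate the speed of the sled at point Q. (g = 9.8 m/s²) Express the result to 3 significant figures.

v = 10.8 m/s

Energy at P: mgh₁ = (11.1)(9.8)(17.9) = 1947.2 J
Friction loss: W_f = μ_k mg d = 272.1 J
At Q: ½mv² + mgh₂ = mgh₁ − W_f
½mv² = 1947.2 − 272.1 − 1025.8 = 649.23 J
v = √(2 × 649.23/11.1) = 10.82 m/s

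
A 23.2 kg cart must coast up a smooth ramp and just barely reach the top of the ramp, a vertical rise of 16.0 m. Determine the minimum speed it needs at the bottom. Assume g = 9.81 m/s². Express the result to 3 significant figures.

v = 17.7 m/s

At the top it is momentarily at rest, so all KE converts to PE: ½mv² = mgh
v = √(2gh) = √(2 × 9.81 × 16.0) = 17.72 m/s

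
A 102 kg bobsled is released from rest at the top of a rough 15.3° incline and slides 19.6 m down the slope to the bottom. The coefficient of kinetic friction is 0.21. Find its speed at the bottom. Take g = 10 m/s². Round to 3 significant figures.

Energy: mgh = ½mv² + W_f, with h = L sinθ and W_f = μ_k (mg cosθ) L
mgh = mgL sinθ = (102)(10)(19.6)sin15.3° = 5275.4 J
W_f = μ_k mg cosθ · L = (0.21)(102)(10)cos15.3°·19.6 = 4050 J
½mv² = 5275.4 − 4050 = 1225.8 J
v = √(2 × 1225.8/102) = 4.903 m/s

v = 4.90 m/s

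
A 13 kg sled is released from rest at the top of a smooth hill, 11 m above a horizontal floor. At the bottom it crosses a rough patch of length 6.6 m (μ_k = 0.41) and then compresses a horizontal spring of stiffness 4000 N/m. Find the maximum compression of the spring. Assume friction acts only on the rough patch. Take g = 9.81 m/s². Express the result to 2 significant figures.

Initial energy: E₁ = mgh = (13)(9.81)(11) = 1402.8 J
Friction removes W_f = μ_k mg d = (0.41)(13)(9.81)(6.6) = 345.1 J
Energy reaching the spring: E = 1402.8 − 345.1 = 1057.7 J
At max compression ½kx² = E ⇒ x = √(2E/k) = √(2 × 1057.7/4000) = 0.7272 m

x = 0.73 m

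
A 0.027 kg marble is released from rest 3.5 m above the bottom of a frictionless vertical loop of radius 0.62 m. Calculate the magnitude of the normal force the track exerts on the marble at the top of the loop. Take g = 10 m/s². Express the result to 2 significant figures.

N = 1.7 N

Energy from release to top (height 2r): mgh = ½mv_top² + mg(2r)
v_top² = 2g(h − 2r) = 2(10)(3.5 − 1.240) = 45.200 m²/s²
At the top, both N and weight point toward the centre: N + mg = mv_top²/r
N = m(v_top²/r − g) = 0.027(45.200/0.62 − 10) = 1.698 N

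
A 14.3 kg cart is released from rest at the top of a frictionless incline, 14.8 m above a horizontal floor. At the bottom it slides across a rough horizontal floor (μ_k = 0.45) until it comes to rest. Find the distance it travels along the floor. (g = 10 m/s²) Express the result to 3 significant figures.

d = 32.9 m

Energy at the top = energy at the end + work done against friction:
At rest all PE has been dissipated by friction: mgh = μ_k m g d
d = h/μ_k = 14.8/0.45 = 32.89 m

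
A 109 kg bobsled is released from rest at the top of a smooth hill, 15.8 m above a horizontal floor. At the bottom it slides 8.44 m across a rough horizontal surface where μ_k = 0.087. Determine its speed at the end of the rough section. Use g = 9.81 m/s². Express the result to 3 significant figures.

Energy bookkeeping (friction removes W_f = μ_k N d):
mgh = ½mv² + μ_k m g d
W_f = μ_k mg d = (0.087)(109)(9.81)(8.44) = 785.2 J
½mv² = mgh − W_f = 16895 − 785.2 = 16110 J
v = √(2 × 16110/109) = 17.19 m/s

v = 17.2 m/s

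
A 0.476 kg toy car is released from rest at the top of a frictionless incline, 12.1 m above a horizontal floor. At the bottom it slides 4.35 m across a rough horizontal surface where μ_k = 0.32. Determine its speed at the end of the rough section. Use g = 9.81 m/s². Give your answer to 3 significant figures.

v = 14.5 m/s

Applying the work–energy principle:
mgh = ½mv² + μ_k m g d
W_f = μ_k mg d = (0.32)(0.476)(9.81)(4.35) = 6.500 J
½mv² = mgh − W_f = 56.502 − 6.500 = 50.002 J
v = √(2 × 50.002/0.476) = 14.49 m/s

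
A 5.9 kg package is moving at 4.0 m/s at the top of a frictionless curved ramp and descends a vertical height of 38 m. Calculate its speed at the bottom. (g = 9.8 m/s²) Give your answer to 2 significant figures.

v = 28 m/s

Energy conservation between the two points: ½mv₀² + mgh = ½mv²
v² = v₀² + 2gh = (4.0)² + 2(9.8)(38) = 760.80
v = √760.80 = 27.58 m/s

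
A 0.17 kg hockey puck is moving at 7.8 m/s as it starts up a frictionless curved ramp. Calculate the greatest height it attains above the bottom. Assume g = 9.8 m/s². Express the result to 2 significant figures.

By energy conservation, ½mv² = mgh
h = v²/(2g) = 7.8²/(2 × 9.8) = 3.104 m

h = 3.1 m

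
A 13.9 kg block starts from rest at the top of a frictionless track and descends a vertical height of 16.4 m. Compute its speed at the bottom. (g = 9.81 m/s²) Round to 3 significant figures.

v = 17.9 m/s

Energy conservation between the two points: mgh = ½mv²
v = √(2gh) = √(2 × 9.81 × 16.4) = √321.77 = 17.94 m/s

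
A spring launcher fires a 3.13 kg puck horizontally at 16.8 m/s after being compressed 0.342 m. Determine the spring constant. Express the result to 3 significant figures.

k = 7550 N/m

Energy stored in the spring equals the launch KE: ½kx² = ½mv²
k = mv²/x² = (3.13)(16.8)²/(0.342)² = 7553 N/m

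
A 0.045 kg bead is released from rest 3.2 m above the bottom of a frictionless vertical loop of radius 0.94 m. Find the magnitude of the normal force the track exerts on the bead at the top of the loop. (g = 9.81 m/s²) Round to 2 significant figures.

Energy from release to top (height 2r): mgh = ½mv_top² + mg(2r)
v_top² = 2g(h − 2r) = 2(9.81)(3.2 − 1.880) = 25.898 m²/s²
At the top, both N and weight point toward the centre: N + mg = mv_top²/r
N = m(v_top²/r − g) = 0.045(25.898/0.94 − 9.81) = 0.7984 N

N = 0.80 N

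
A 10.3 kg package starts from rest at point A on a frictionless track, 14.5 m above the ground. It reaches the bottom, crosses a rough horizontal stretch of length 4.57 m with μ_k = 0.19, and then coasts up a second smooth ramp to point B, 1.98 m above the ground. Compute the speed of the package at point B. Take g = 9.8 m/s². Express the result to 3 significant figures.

Energy at A: mgh₁ = (10.3)(9.8)(14.5) = 1463.6 J
Friction loss: W_f = μ_k mg d = 87.65 J
At B: ½mv² + mgh₂ = mgh₁ − W_f
½mv² = 1463.6 − 87.65 − 199.86 = 1176.1 J
v = √(2 × 1176.1/10.3) = 15.11 m/s

v = 15.1 m/s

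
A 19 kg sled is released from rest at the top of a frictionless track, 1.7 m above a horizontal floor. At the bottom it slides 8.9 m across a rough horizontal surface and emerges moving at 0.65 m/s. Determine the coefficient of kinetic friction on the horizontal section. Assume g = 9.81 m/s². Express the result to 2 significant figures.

μ_k = 0.19

Energy bookkeeping (friction removes W_f = μ_k N d):
mgh = ½mv² + μ_k m g d
mgh = 316.86 J; ½mv² = 4.0137 J
W_f = 316.86 − 4.0137 = 312.8 J
μ_k = W_f/(mg·d) = 312.8/(186.4 × 8.9) = 0.1886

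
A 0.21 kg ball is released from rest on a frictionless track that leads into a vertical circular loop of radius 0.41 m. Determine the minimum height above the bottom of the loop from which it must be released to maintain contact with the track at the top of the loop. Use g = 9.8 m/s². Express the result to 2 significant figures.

h = 1.0 m

At the top, for minimum speed gravity alone supplies the centripetal force: mg = mv_top²/r ⇒ v_top² = gr = 4.018 m²/s²
Energy conservation from release height h to the top (height 2r): mgh = ½mv_top² + mg(2r)
h = v_top²/(2g) + 2r = r/2 + 2r = 5r/2 = 1.025 m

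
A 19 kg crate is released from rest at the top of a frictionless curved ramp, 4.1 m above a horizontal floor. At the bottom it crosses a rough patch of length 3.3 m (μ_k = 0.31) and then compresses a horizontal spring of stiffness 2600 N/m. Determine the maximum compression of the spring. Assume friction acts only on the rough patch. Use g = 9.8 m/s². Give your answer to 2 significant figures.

Initial energy: E₁ = mgh = (19)(9.8)(4.1) = 763.42 J
Friction removes W_f = μ_k mg d = (0.31)(19)(9.8)(3.3) = 190.5 J
Energy reaching the spring: E = 763.42 − 190.5 = 572.94 J
At max compression ½kx² = E ⇒ x = √(2E/k) = √(2 × 572.94/2600) = 0.6639 m

x = 0.66 m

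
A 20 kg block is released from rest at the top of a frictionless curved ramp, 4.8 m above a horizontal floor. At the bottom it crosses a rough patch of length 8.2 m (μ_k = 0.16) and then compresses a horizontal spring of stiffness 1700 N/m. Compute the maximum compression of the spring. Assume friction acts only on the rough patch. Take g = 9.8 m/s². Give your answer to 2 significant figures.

x = 0.90 m

Initial energy: E₁ = mgh = (20)(9.8)(4.8) = 940.80 J
Friction removes W_f = μ_k mg d = (0.16)(20)(9.8)(8.2) = 257.2 J
Energy reaching the spring: E = 940.80 − 257.2 = 683.65 J
At max compression ½kx² = E ⇒ x = √(2E/k) = √(2 × 683.65/1700) = 0.8968 m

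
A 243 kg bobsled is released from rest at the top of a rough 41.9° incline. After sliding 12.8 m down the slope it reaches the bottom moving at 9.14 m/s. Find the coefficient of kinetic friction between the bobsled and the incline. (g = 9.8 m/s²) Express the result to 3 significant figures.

Energy balance down the incline: mg L sinθ − ½mv² = μ_k (mg cosθ) L
mgL sinθ = 20357 J; ½mv² = 10150 J
W_f = 20357 − 10150 = 10207 J
μ_k = W_f/(mg cosθ · L) = 10207/(1773 × 12.8) = 0.4499

μ_k = 0.450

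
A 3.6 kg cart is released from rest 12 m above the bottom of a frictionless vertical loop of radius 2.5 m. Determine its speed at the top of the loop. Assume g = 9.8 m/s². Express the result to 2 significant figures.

Energy conservation: mgh = ½mv_top² + mg(2r)
v_top² = 2g(h − 2r) = 2(9.8)(12 − 5.000) = 137.2
v_top = 11.71 m/s

v = 12 m/s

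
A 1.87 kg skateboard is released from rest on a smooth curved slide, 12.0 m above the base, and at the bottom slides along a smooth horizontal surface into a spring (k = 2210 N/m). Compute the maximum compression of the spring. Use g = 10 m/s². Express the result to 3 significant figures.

Energy conservation (no friction) from release to max compression: mgh = ½kx²
x = √(2mgh/k) = √(2 × 1.87 × 10 × 12.0 / 2210) = 0.4506 m

x = 0.451 m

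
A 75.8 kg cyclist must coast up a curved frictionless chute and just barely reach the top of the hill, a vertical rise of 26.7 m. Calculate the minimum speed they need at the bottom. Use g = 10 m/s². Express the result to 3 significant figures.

At the top they are momentarily at rest, so all KE converts to PE: ½mv² = mgh
v = √(2gh) = √(2 × 10 × 26.7) = 23.11 m/s

v = 23.1 m/s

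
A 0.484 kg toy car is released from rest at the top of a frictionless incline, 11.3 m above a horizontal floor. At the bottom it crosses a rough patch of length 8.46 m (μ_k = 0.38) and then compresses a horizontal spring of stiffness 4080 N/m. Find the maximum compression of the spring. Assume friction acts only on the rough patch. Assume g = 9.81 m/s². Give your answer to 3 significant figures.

Initial energy: E₁ = mgh = (0.484)(9.81)(11.3) = 53.653 J
Friction removes W_f = μ_k mg d = (0.38)(0.484)(9.81)(8.46) = 15.26 J
Energy reaching the spring: E = 53.653 − 15.26 = 38.389 J
At max compression ½kx² = E ⇒ x = √(2E/k) = √(2 × 38.389/4080) = 0.1372 m

x = 0.137 m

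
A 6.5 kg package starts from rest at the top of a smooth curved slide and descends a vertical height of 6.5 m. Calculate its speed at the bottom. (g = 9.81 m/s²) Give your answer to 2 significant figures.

v = 11 m/s

Equating total energy at the two states: mgh = ½mv²
v = √(2gh) = √(2 × 9.81 × 6.5) = √127.53 = 11.29 m/s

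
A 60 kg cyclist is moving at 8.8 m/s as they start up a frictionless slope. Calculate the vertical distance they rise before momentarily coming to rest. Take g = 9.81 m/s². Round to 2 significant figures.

h = 3.9 m

Setting KE at the bottom equal to PE gained: ½mv² = mgh
h = v²/(2g) = 8.8²/(2 × 9.81) = 3.947 m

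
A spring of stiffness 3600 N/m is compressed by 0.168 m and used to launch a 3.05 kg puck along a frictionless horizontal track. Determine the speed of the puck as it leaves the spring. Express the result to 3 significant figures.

v = 5.77 m/s

The puck leaves the spring when the spring is at natural length, so ½kx² = ½mv²
v = x√(k/m) = 0.168 × √(3600/3.05) = 5.772 m/s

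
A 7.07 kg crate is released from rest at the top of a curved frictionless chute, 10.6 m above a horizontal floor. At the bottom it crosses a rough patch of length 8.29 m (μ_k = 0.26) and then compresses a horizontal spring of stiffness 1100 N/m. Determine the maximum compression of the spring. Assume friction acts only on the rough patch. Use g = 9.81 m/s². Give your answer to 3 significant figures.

Initial energy: E₁ = mgh = (7.07)(9.81)(10.6) = 735.18 J
Friction removes W_f = μ_k mg d = (0.26)(7.07)(9.81)(8.29) = 149.5 J
Energy reaching the spring: E = 735.18 − 149.5 = 585.69 J
At max compression ½kx² = E ⇒ x = √(2E/k) = √(2 × 585.69/1100) = 1.032 m

x = 1.03 m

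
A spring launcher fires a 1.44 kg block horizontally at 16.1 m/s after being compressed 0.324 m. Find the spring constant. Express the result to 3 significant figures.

k = 3560 N/m

Energy stored in the spring equals the launch KE: ½kx² = ½mv²
k = mv²/x² = (1.44)(16.1)²/(0.324)² = 3556 N/m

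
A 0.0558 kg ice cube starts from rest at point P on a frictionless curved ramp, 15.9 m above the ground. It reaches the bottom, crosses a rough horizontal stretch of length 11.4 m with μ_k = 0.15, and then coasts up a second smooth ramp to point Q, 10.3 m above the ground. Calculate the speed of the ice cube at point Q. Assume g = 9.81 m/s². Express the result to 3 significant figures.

Energy at P: mgh₁ = (0.0558)(9.81)(15.9) = 8.7036 J
Friction loss: W_f = μ_k mg d = 0.9361 J
At Q: ½mv² + mgh₂ = mgh₁ − W_f
½mv² = 8.7036 − 0.9361 − 5.6382 = 2.1294 J
v = √(2 × 2.1294/0.0558) = 8.736 m/s

v = 8.74 m/s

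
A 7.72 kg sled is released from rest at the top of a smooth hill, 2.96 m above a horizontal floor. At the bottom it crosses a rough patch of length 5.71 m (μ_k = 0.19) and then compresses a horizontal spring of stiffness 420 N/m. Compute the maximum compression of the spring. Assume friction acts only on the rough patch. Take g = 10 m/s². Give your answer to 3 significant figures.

Initial energy: E₁ = mgh = (7.72)(10)(2.96) = 228.51 J
Friction removes W_f = μ_k mg d = (0.19)(7.72)(10)(5.71) = 83.75 J
Energy reaching the spring: E = 228.51 − 83.75 = 144.76 J
At max compression ½kx² = E ⇒ x = √(2E/k) = √(2 × 144.76/420) = 0.8303 m

x = 0.830 m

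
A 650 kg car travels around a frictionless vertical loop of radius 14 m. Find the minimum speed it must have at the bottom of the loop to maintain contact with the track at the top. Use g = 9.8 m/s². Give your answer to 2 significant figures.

v = 26 m/s

At the top: mg = mv_top²/r ⇒ v_top² = gr = 137.2 m²/s²
Energy from bottom to top (height 2r): ½mv_bot² = ½mv_top² + mg(2r)
v_bot² = gr + 4gr = 5gr = 686.0
v_bot = √(5gr) = 26.19 m/s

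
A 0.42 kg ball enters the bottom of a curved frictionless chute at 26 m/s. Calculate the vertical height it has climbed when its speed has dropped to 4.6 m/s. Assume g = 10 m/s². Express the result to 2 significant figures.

Conservation of energy: ½mv₁² = ½mv₂² + mgh
h = (v₁² − v₂²)/(2g) = (26² − 4.6²)/(2 × 10) = 32.74 m

h = 33 m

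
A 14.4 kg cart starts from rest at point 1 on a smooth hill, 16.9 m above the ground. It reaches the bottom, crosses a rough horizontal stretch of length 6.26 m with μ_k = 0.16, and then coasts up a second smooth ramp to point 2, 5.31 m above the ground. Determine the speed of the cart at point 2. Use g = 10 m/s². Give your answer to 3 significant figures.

Energy at 1: mgh₁ = (14.4)(10)(16.9) = 2433.6 J
Friction loss: W_f = μ_k mg d = 144.2 J
At 2: ½mv² + mgh₂ = mgh₁ − W_f
½mv² = 2433.6 − 144.2 − 764.64 = 1524.7 J
v = √(2 × 1524.7/14.4) = 14.55 m/s

v = 14.6 m/s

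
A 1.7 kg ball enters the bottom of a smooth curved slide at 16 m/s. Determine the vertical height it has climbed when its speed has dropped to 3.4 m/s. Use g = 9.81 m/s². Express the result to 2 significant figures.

Energy balance between the two points: ½mv₁² = ½mv₂² + mgh
h = (v₁² − v₂²)/(2g) = (16² − 3.4²)/(2 × 9.81) = 12.46 m

h = 12 m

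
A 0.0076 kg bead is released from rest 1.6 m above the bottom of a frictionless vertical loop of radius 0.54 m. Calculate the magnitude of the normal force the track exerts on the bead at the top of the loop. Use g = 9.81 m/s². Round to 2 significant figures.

Energy from release to top (height 2r): mgh = ½mv_top² + mg(2r)
v_top² = 2g(h − 2r) = 2(9.81)(1.6 − 1.080) = 10.202 m²/s²
At the top, both N and weight point toward the centre: N + mg = mv_top²/r
N = m(v_top²/r − g) = 0.0076(10.202/0.54 − 9.81) = 0.06903 N

N = 0.069 N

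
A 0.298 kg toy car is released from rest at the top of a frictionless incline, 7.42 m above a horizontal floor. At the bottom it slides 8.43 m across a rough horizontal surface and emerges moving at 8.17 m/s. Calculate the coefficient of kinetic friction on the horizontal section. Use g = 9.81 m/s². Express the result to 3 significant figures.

μ_k = 0.477

Energy bookkeeping (friction removes W_f = μ_k N d):
mgh = ½mv² + μ_k m g d
mgh = 21.691 J; ½mv² = 9.9456 J
W_f = 21.691 − 9.9456 = 11.75 J
μ_k = W_f/(mg·d) = 11.75/(2.923 × 8.43) = 0.4766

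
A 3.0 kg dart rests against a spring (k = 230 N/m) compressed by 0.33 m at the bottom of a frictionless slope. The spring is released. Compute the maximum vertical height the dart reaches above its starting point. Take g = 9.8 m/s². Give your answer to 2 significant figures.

All spring PE becomes gravitational PE at the highest point: ½kx² = mgh
h = kx²/(2mg) = (230)(0.33)²/(2 × 3.0 × 9.8) = 0.4260 m

h = 0.43 m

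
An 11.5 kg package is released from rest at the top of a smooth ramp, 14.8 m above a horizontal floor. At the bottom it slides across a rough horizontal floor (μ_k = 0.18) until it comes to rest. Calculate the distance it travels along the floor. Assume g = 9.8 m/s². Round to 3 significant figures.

d = 82.2 m

Energy at the top = energy at the end + work done against friction:
At rest all PE has been dissipated by friction: mgh = μ_k m g d
d = h/μ_k = 14.8/0.18 = 82.22 m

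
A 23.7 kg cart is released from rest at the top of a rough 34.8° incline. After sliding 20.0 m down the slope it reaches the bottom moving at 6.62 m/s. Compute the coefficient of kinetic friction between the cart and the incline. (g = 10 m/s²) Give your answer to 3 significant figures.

μ_k = 0.562

mgh = ½mv² + μ_k (mg cosθ) L, with h = L sinθ
mgL sinθ = 2705.2 J; ½mv² = 519.32 J
W_f = 2705.2 − 519.32 = 2186 J
μ_k = W_f/(mg cosθ · L) = 2186/(194.6 × 20.0) = 0.5616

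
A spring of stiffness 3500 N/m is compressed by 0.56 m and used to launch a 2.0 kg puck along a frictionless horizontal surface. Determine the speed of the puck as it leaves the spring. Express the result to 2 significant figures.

v = 23 m/s

The puck leaves the spring when the spring is at natural length, so ½kx² = ½mv²
v = x√(k/m) = 0.56 × √(3500/2.0) = 23.43 m/s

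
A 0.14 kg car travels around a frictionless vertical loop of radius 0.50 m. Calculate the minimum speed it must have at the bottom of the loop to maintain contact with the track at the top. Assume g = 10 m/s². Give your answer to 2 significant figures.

At the top: mg = mv_top²/r ⇒ v_top² = gr = 5.000 m²/s²
Energy from bottom to top (height 2r): ½mv_bot² = ½mv_top² + mg(2r)
v_bot² = gr + 4gr = 5gr = 25.00
v_bot = √(5gr) = 5.000 m/s

v = 5.0 m/s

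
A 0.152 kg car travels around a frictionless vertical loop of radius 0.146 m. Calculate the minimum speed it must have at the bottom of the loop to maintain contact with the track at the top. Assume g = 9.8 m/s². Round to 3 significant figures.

v = 2.67 m/s

At the top: mg = mv_top²/r ⇒ v_top² = gr = 1.431 m²/s²
Energy from bottom to top (height 2r): ½mv_bot² = ½mv_top² + mg(2r)
v_bot² = gr + 4gr = 5gr = 7.154
v_bot = √(5gr) = 2.675 m/s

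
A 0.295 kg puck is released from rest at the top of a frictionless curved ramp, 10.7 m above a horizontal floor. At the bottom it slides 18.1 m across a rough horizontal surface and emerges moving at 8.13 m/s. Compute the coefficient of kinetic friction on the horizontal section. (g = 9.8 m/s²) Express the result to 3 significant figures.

μ_k = 0.405

Energy bookkeeping (friction removes W_f = μ_k N d):
mgh = ½mv² + μ_k m g d
mgh = 30.934 J; ½mv² = 9.7493 J
W_f = 30.934 − 9.7493 = 21.18 J
μ_k = W_f/(mg·d) = 21.18/(2.891 × 18.1) = 0.4048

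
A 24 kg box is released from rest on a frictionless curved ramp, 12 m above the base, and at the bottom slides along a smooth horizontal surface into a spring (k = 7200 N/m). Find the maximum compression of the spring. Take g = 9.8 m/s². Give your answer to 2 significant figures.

x = 0.89 m

Energy conservation (no friction) from release to max compression: mgh = ½kx²
x = √(2mgh/k) = √(2 × 24 × 9.8 × 12 / 7200) = 0.8854 m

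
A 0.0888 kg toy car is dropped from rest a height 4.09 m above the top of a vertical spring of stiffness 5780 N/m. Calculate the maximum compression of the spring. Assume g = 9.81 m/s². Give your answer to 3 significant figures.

Let x be the compression. The total drop is H + x, and the car is instantaneously at rest at max compression, so energy conservation gives:
mg(H + x) = ½kx²
½(5780)x² − (0.0888)(9.81)x − (0.0888)(9.81)(4.09) = 0
2890x² − 0.8711x − 3.563 = 0
x = [0.8711 + √(0.7589 + 41187)]/(2 × 2890) = 0.03526 m

x = 0.0353 m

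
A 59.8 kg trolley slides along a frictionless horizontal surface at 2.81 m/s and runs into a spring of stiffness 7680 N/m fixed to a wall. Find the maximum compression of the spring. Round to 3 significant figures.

Conservation of energy between contact and max compression: ½mv² = ½kx²
x = v√(m/k) = 2.81 × √(59.8/7680) = 0.2480 m

x = 0.248 m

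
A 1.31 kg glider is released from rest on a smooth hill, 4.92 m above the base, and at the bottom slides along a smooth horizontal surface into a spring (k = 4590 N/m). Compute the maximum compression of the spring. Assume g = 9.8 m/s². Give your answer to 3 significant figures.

Gravitational PE at the top equals spring PE at max compression: mgh = ½kx²
x = √(2mgh/k) = √(2 × 1.31 × 9.8 × 4.92 / 4590) = 0.1659 m

x = 0.166 m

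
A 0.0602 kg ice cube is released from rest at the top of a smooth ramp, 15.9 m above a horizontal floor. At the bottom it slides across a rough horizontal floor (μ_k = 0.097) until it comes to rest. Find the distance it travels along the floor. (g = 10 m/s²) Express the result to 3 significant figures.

d = 164 m

Applying the work–energy principle:
At rest all PE has been dissipated by friction: mgh = μ_k m g d
d = h/μ_k = 15.9/0.097 = 163.9 m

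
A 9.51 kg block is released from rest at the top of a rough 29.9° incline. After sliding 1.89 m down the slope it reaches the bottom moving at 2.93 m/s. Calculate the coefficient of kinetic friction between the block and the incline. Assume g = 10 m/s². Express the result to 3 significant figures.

Energy balance down the incline: mg L sinθ − ½mv² = μ_k (mg cosθ) L
mgL sinθ = 89.598 J; ½mv² = 40.821 J
W_f = 89.598 − 40.821 = 48.78 J
μ_k = W_f/(mg cosθ · L) = 48.78/(82.44 × 1.89) = 0.3130

μ_k = 0.313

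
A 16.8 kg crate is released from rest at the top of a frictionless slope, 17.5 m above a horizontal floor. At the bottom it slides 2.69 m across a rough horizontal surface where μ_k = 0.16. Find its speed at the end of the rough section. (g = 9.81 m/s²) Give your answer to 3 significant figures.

Energy bookkeeping (friction removes W_f = μ_k N d):
mgh = ½mv² + μ_k m g d
W_f = μ_k mg d = (0.16)(16.8)(9.81)(2.69) = 70.93 J
½mv² = mgh − W_f = 2884.1 − 70.93 = 2813.2 J
v = √(2 × 2813.2/16.8) = 18.30 m/s

v = 18.3 m/s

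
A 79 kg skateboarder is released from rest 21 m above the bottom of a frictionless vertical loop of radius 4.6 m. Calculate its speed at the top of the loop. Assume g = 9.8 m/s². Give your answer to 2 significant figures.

v = 15 m/s

Energy conservation: mgh = ½mv_top² + mg(2r)
v_top² = 2g(h − 2r) = 2(9.8)(21 − 9.200) = 231.3
v_top = 15.21 m/s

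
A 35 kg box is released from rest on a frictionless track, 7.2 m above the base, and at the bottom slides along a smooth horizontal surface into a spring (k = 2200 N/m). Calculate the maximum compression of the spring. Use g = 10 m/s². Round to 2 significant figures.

x = 1.5 m

Energy conservation (no friction) from release to max compression: mgh = ½kx²
x = √(2mgh/k) = √(2 × 35 × 10 × 7.2 / 2200) = 1.514 m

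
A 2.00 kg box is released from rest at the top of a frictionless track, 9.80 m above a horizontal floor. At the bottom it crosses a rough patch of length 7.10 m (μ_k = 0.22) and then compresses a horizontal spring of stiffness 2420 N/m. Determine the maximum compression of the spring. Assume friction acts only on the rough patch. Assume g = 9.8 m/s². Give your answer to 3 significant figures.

x = 0.365 m

Initial energy: E₁ = mgh = (2.00)(9.8)(9.80) = 192.08 J
Friction removes W_f = μ_k mg d = (0.22)(2.00)(9.8)(7.10) = 30.62 J
Energy reaching the spring: E = 192.08 − 30.62 = 161.46 J
At max compression ½kx² = E ⇒ x = √(2E/k) = √(2 × 161.46/2420) = 0.3653 m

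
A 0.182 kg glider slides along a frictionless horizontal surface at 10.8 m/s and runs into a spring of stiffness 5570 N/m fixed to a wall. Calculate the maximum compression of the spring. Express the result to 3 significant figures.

At max compression the glider is momentarily at rest: ½mv² = ½kx²
x = v√(m/k) = 10.8 × √(0.182/5570) = 0.06174 m

x = 0.0617 m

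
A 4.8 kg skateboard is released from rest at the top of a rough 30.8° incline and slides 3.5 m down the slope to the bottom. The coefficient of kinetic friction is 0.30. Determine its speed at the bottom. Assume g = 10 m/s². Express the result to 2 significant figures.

Taking the bottom as reference, mgh = ½mv² + μ_k N L with h = L sinθ, N = mg cosθ:
mgh = mgL sinθ = (4.8)(10)(3.5)sin30.8° = 86.023 J
W_f = μ_k mg cosθ · L = (0.30)(4.8)(10)cos30.8°·3.5 = 43.29 J
½mv² = 86.023 − 43.29 = 42.732 J
v = √(2 × 42.732/4.8) = 4.220 m/s

v = 4.2 m/s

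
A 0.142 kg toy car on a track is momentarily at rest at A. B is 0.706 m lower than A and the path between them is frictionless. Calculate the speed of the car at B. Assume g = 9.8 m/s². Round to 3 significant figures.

v = 3.72 m/s

Mechanical energy is conserved (no friction): mgh = ½mv²
v = √(2gh) = √(2 × 9.8 × 0.706) = √13.838 = 3.720 m/s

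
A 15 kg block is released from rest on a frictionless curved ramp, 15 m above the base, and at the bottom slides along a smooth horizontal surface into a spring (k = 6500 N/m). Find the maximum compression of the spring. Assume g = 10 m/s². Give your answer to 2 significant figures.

x = 0.83 m

At max compression the block is momentarily at rest: mgh = ½kx²
x = √(2mgh/k) = √(2 × 15 × 10 × 15 / 6500) = 0.8321 m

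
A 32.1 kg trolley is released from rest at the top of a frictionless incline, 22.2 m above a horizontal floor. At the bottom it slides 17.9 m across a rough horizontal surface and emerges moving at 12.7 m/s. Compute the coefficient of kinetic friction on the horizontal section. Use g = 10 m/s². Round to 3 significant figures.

Energy bookkeeping (friction removes W_f = μ_k N d):
mgh = ½mv² + μ_k m g d
mgh = 7126.2 J; ½mv² = 2588.7 J
W_f = 7126.2 − 2588.7 = 4537 J
μ_k = W_f/(mg·d) = 4537/(321.0 × 17.9) = 0.7897

μ_k = 0.790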